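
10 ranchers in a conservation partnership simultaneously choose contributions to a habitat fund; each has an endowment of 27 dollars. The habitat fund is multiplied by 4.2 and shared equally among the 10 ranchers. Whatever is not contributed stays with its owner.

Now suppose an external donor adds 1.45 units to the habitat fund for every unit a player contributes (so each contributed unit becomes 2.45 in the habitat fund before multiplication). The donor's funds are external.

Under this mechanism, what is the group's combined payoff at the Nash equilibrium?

The effective private return per unit is now 4.2 × 2.45 / 10 = 1.0290 > 1, so every player's dominant strategy flips to full contribution.
At the Nash equilibrium everyone contributes 27. Group total payoff = 4.2 × 2.45 × 270 = 2778.30.

2778.30 dollars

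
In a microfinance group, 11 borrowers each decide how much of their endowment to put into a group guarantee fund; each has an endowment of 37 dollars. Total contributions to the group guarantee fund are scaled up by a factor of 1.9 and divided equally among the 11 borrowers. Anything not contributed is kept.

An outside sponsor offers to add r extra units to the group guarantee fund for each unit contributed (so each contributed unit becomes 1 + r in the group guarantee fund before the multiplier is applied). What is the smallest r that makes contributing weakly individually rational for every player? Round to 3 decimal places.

With matching at rate r, one contributed unit becomes (1 + r) in the group guarantee fund and returns 1.9 × (1 + r) / 11 to the contributor.
Setting this equal to 1: 1 + r = 11/1.9 = 5.7895.
So the minimum matching rate is r = 5.7895 − 1 = 4.789.

4.789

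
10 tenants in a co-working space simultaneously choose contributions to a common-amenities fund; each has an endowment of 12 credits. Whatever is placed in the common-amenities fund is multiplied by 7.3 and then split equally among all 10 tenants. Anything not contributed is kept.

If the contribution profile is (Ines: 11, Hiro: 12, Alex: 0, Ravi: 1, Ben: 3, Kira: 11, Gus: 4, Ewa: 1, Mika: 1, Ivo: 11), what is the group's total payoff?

466.50 credits

Total contributed: 11 + 12 + 0 + 1 + 3 + 11 + 4 + 1 + 1 + 11 = 55; total kept: 10 × 12 − 55 = 65.
The common-amenities fund pays out 7.3 × 55 = 401.50 in aggregate.
Group total = 65 + 401.50 = 466.50.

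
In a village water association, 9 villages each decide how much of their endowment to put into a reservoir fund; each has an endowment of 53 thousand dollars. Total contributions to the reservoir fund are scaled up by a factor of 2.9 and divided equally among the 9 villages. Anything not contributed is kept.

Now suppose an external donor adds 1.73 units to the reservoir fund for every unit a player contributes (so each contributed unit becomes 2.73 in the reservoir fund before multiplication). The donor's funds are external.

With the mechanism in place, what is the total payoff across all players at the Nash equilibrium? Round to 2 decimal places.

477.00 thousand dollars

Even with the mechanism, each unit contributed returns only 2.9 × 2.73 / 9 = 0.8797 per unit of net cost, so contributing nothing is still dominant.
Everyone keeps their endowment and the group total is 9 × 53 = 477.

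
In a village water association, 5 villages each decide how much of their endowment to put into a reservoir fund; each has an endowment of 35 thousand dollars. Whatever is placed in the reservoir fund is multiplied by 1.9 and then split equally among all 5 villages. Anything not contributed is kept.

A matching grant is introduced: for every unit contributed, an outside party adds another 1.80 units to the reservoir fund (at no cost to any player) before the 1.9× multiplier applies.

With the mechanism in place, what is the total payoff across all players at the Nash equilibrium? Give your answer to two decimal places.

With the mechanism, a contributed unit returns 1.9 × 2.80 / 5 = 1.0640 per unit of net cost to the contributor — now above 1 — so contributing fully is weakly dominant for every player.
So the Nash equilibrium is full contribution by all 5; the group earns 1.9 × 2.80 × 175 = 931.00.

931.00 thousand dollars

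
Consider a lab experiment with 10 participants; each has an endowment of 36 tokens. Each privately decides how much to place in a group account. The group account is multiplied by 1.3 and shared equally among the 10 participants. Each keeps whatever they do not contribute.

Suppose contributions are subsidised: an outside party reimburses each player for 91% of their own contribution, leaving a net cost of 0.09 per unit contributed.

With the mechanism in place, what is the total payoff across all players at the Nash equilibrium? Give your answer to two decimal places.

With the mechanism, a contributed unit returns (1.3/10) / 0.09 = 1.4444 per unit of net cost to the contributor — now above 1 — so contributing fully is weakly dominant for every player.
So the Nash equilibrium is full contribution by all 10; the group earns 10 × (36 × 0.91 + 1.3 × 36) = 795.60.

795.60 tokens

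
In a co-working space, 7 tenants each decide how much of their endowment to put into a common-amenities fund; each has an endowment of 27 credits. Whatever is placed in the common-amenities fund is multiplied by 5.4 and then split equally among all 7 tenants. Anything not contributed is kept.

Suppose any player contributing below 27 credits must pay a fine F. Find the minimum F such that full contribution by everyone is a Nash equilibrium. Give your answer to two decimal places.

Given the others contribute fully, the best deviation is to contribute 0 (any partial contribution still incurs the fine and gives up units whose private return 0.7714 is below 1).
Deviating from 27 to 0 saves 27 credits but forfeits the deviator's share of the drop in the common-amenities fund: 5.4/7 × 27 = 20.83.
So the deviation gain is 27 − 20.83 = 6.17, and the fine must be at least 6.17 credits to wipe it out.

6.17 credits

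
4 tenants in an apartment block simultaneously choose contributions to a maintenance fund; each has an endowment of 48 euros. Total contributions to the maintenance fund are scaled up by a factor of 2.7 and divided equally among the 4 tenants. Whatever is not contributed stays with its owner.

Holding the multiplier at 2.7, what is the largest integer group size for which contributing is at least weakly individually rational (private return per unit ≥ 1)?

Private return per unit is 2.7/(group size), which is ≥ 1 whenever the group size is ≤ 2.7.
The largest such integer is 2.

2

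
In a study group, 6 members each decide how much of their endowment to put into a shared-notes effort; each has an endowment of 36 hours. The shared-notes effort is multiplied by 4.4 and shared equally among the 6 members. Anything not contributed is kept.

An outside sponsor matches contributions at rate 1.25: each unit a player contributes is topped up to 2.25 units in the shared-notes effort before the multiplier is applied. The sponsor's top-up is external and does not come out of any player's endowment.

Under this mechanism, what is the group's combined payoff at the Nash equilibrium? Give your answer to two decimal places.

The effective private return per unit is now 4.4 × 2.25 / 6 = 1.6500 > 1, so every player's dominant strategy flips to full contribution.
At the Nash equilibrium everyone contributes 36. Group total payoff = 4.4 × 2.25 × 216 = 2138.40.

2138.40 hours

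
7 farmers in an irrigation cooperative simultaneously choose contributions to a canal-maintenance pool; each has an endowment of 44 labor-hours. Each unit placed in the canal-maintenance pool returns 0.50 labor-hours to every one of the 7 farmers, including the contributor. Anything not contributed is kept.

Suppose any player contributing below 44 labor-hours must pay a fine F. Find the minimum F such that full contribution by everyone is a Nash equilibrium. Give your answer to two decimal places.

22.00 labor-hours

Given the others contribute fully, the best deviation is to contribute 0 (any partial contribution still incurs the fine and gives up units whose private return 0.50 is below 1).
Deviating from 44 to 0 saves 44 labor-hours but forfeits the deviator's share of the drop in the canal-maintenance pool: 0.50 × 44 = 22.00.
So the deviation gain is 44 − 22.00 = 22.00, and the fine must be at least 22.00 labor-hours to wipe it out.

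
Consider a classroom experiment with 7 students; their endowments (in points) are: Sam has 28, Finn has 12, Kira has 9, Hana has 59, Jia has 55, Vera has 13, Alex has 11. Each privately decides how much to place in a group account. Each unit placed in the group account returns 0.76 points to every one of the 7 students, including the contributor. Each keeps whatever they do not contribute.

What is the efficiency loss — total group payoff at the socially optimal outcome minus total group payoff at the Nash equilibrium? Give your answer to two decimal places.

807.84 points

The private return per contributed unit is 0.76 < 1 for everyone, so the Nash equilibrium is zero contribution and the group total is Σ E_j = 28 + 12 + 9 + 59 + 55 + 13 + 11 = 187.
Each contributed unit returns 5.320 to the group, so the social optimum is full contribution by everyone: group total = 5.320 × 187 = 994.84.
Efficiency loss = (5.320 − 1) × 187 = 807.84.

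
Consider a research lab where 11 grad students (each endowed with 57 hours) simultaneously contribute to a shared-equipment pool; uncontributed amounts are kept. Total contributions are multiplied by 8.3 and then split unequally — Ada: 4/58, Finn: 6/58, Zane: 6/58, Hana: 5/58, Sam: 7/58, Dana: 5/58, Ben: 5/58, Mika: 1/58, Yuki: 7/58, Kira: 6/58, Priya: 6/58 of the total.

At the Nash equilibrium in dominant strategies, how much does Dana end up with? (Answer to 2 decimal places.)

138.57 hours

Each unit j contributes comes back to j as 8.3 × (j's share), so j prefers to contribute only if that share exceeds 1/8.3 = 0.1205; otherwise keeping the unit dominates.
Sam and Yuki are above the threshold, contributing 57 each; the remaining 9 contribute 0. Total contributed: 114.
Dana keeps 57 and receives 8.3 × 114 × 5/58 = 81.57 from the shared-equipment pool, for a payoff of 138.57.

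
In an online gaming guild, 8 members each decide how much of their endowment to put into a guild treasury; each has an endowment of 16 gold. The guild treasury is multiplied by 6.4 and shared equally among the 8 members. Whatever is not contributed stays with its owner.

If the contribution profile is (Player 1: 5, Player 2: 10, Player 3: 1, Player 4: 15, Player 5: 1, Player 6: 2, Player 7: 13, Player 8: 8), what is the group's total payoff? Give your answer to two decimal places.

Total contributed: 5 + 10 + 1 + 15 + 1 + 2 + 13 + 8 = 55; total kept: 8 × 16 − 55 = 73.
The guild treasury pays out 6.4 × 55 = 352.00 in aggregate.
Group total = 73 + 352.00 = 425.00.

425.00 gold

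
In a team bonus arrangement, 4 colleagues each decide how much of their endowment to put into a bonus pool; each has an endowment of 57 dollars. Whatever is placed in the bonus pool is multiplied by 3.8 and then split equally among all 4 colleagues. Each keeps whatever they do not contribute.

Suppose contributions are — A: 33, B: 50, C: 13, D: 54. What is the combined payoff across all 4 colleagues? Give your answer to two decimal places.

648.00 dollars

Total contributed: 33 + 50 + 13 + 54 = 150; total kept: 4 × 57 − 150 = 78.
The bonus pool pays out 3.8 × 150 = 570.00 in aggregate.
Group total = 78 + 570.00 = 648.00.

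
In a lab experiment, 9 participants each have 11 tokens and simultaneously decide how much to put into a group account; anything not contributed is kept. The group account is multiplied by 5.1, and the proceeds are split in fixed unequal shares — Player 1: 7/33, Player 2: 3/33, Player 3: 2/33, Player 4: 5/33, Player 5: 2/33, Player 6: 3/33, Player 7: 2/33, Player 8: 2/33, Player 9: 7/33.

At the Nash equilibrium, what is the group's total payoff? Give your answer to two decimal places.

Each unit j contributes comes back to j as 5.1 × (j's share), so j prefers to contribute only if that share exceeds 1/5.1 = 0.1961; otherwise keeping the unit dominates.
Player 1 and Player 9 clear that bar, contributing 11 each; the remaining 7 contribute 0. Total contributed: 22.
The group account pays out 5.1 × 22 = 112.20 in total (split across the unequal shares, but the aggregate is all that matters for the group sum).
The 7 free-riders keep 11 each, adding 77. Group total = 77 + 112.20 = 189.20.

189.20 tokens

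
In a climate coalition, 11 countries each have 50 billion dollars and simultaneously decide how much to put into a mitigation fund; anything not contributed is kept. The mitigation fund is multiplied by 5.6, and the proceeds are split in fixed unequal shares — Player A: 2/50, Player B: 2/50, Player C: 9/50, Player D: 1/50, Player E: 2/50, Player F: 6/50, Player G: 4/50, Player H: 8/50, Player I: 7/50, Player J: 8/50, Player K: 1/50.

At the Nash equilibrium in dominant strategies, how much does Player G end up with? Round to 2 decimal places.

For player j, contributing a unit is worthwhile iff 5.6 × (j's share) ≥ 1, i.e. iff j's share is at least 0.1786.
Only Player C (9/50) clears that bar, contributing 50; the remaining 10 contribute 0. Total contributed: 50.
Player G keeps 50 and receives 5.6 × 50 × 4/50 = 22.40 from the mitigation fund, for a payoff of 72.40.

72.40 billion dollars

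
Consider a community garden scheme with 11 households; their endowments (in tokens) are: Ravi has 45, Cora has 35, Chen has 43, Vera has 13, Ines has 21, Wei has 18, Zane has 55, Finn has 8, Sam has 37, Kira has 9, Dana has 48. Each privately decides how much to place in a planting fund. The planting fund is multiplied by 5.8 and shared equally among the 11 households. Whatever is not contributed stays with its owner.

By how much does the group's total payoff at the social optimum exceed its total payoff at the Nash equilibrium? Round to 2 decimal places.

The private return per contributed unit is 5.8/11 = 0.5273 < 1 for every player regardless of endowment, so the Nash equilibrium is zero contribution and the group total is Σ E_j = 45 + 35 + 43 + 13 + 21 + 18 + 55 + 8 + 37 + 9 + 48 = 332.
Each contributed unit returns 5.800 to the group, so the social optimum is full contribution by everyone: group total = 5.800 × 332 = 1925.60.
Efficiency loss = (5.800 − 1) × 332 = 1593.60.

1593.60 tokens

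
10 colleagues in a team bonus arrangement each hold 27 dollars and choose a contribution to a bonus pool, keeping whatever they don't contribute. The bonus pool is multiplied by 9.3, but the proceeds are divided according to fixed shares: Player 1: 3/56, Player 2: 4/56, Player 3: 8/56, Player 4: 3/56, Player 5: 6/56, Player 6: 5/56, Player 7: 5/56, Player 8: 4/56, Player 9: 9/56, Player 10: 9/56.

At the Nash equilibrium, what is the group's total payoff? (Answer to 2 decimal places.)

Player j's private return per contributed unit is 9.3 × (j's share). Contributing is weakly dominant for j when that share is at least 1/9.3 = 0.1075, and contributing 0 is dominant otherwise.
The shares above 0.1075 belong to Player 3, Player 9 and Player 10, contributing 27 each; the remaining 7 contribute 0. Total contributed: 81.
The bonus pool pays out 9.3 × 81 = 753.30 in total (split across the unequal shares, but the aggregate is all that matters for the group sum).
The 7 free-riders keep 27 each, adding 189. Group total = 189 + 753.30 = 942.30.

942.30 dollars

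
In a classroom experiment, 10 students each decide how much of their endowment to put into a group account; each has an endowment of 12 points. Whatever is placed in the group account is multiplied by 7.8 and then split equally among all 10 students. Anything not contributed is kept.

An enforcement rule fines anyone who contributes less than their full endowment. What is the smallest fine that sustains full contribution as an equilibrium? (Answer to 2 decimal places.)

2.64 points

Given the others contribute fully, the best deviation is to contribute 0 (any partial contribution still incurs the fine and gives up units whose private return 0.7800 is below 1).
Deviating from 12 to 0 saves 12 points but forfeits the deviator's share of the drop in the group account: 7.8/10 × 12 = 9.36.
So the deviation gain is 12 − 9.36 = 2.64, and the fine must be at least 2.64 points to wipe it out.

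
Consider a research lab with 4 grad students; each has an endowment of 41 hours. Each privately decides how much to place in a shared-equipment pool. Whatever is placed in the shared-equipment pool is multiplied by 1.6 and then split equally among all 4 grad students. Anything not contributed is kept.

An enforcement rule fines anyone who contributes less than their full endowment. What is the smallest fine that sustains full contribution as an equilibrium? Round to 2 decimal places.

Given the others contribute fully, the best deviation is to contribute 0 (any partial contribution still incurs the fine and gives up units whose private return 0.4000 is below 1).
Deviating from 41 to 0 saves 41 hours but forfeits the deviator's share of the drop in the shared-equipment pool: 1.6/4 × 41 = 16.40.
So the deviation gain is 41 − 16.40 = 24.60, and the fine must be at least 24.60 hours to wipe it out.

24.60 hours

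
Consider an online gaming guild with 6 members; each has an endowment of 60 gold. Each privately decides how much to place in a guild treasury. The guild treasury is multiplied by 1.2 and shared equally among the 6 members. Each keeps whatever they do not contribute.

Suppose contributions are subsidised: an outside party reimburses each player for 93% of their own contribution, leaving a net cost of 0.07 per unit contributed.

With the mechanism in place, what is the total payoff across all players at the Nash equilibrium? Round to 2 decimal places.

766.80 gold

The effective private return per unit is now (1.2/6) / 0.07 = 2.8571 > 1, so every player's dominant strategy flips to full contribution.
At the Nash equilibrium everyone contributes 60. Group total payoff = 6 × (60 × 0.93 + 1.2 × 60) = 766.80.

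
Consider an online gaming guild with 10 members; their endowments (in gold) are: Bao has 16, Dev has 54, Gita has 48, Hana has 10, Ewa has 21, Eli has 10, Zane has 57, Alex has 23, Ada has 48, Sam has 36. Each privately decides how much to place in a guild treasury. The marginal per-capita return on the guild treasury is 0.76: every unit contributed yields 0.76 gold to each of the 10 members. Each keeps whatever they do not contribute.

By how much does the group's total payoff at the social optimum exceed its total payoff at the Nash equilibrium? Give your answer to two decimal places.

2131.80 gold

The private return per contributed unit is 0.76 < 1 for everyone, so the Nash equilibrium is zero contribution and the group total is Σ E_j = 16 + 54 + 48 + 10 + 21 + 10 + 57 + 23 + 48 + 36 = 323.
Each contributed unit returns 7.600 to the group, so the social optimum is full contribution by everyone: group total = 7.600 × 323 = 2454.80.
Efficiency loss = (7.600 − 1) × 323 = 2131.80.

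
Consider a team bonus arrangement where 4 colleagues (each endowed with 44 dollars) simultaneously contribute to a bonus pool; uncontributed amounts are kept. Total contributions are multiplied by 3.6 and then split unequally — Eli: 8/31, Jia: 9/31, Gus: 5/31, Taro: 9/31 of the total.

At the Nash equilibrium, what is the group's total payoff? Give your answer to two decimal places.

For player j, contributing a unit is worthwhile iff 3.6 × (j's share) ≥ 1, i.e. iff j's share is at least 0.2778.
Jia and Taro clear that bar, contributing 44 each; the remaining 2 contribute 0. Total contributed: 88.
The bonus pool pays out 3.6 × 88 = 316.80 in total (split across the unequal shares, but the aggregate is all that matters for the group sum).
The 2 free-riders keep 44 each, adding 88. Group total = 88 + 316.80 = 404.80.

404.80 dollars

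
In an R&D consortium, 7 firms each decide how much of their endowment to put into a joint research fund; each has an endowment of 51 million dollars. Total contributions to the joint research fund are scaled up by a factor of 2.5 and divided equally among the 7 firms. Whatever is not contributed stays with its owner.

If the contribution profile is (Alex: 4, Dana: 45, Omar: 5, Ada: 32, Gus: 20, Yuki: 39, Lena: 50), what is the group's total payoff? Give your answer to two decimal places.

Total contributed: 4 + 45 + 5 + 32 + 20 + 39 + 50 = 195; total kept: 7 × 51 − 195 = 162.
The joint research fund pays out 2.5 × 195 = 487.50 in aggregate.
Group total = 162 + 487.50 = 649.50.

649.50 million dollars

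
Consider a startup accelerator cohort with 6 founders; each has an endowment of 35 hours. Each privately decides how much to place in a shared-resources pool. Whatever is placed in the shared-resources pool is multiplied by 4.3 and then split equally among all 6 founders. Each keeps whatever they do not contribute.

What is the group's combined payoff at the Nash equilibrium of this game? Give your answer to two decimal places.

Each contributed unit returns 4.3/6 = 0.7167 to its contributor — below 1 — so contributing 0 is dominant for every player. At the Nash equilibrium everyone keeps their 35, and the group total is 6 × 35 = 210.

210.00 hours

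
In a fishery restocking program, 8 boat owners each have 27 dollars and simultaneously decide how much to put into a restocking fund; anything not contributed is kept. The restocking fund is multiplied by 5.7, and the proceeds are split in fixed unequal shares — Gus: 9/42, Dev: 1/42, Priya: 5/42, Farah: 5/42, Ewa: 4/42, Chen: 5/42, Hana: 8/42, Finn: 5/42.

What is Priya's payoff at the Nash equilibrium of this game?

63.64 dollars

For player j, contributing a unit is worthwhile iff 5.7 × (j's share) ≥ 1, i.e. iff j's share is at least 0.1754.
Gus and Hana clear that bar, contributing 27 each; the remaining 6 contribute 0. Total contributed: 54.
Priya keeps 27 and receives 5.7 × 54 × 5/42 = 36.64 from the restocking fund, for a payoff of 63.64.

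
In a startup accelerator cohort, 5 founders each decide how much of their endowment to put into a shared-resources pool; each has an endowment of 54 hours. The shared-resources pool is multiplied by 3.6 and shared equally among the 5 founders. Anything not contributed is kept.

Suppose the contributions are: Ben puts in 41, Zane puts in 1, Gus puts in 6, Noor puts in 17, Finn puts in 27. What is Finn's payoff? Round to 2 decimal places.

93.24 hours

Total contributed: 41 + 1 + 6 + 17 + 27 = 92.
Each receives 3.6 × 92 / 5 = 66.24 from the shared-resources pool.
Finn keeps 54 − 27 = 27, so Finn's payoff is 27 + 66.24 = 93.24.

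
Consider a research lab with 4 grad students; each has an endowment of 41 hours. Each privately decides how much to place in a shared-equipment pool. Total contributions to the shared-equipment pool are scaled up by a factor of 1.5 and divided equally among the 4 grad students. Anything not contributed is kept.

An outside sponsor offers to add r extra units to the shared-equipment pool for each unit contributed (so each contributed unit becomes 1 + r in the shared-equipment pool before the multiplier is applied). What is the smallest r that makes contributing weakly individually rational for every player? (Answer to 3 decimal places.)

1.667

With matching at rate r, one contributed unit becomes (1 + r) in the shared-equipment pool and returns 1.5 × (1 + r) / 4 to the contributor.
Setting this equal to 1: 1 + r = 4/1.5 = 2.6667.
So the minimum matching rate is r = 2.6667 − 1 = 1.667.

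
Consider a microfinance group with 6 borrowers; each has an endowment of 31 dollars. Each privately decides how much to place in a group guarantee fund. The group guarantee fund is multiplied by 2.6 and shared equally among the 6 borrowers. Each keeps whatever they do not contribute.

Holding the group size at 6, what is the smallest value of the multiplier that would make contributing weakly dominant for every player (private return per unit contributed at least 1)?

6

A contributed unit returns (multiplier)/6 to its contributor.
This reaches 1 exactly when the multiplier is 6.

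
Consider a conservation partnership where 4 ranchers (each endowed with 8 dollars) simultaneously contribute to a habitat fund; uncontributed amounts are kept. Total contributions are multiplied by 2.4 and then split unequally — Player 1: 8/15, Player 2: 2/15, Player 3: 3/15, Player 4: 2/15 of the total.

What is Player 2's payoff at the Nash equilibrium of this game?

10.56 dollars

Player j's private return per contributed unit is 2.4 × (j's share). Contributing is weakly dominant for j when that share is at least 1/2.4 = 0.4167, and contributing 0 is dominant otherwise.
Player 1 alone (share 8/15) is above the threshold, contributing 8; the remaining 3 contribute 0. Total contributed: 8.
Player 2 keeps 8 and receives 2.4 × 8 × 2/15 = 2.56 from the habitat fund, for a payoff of 10.56.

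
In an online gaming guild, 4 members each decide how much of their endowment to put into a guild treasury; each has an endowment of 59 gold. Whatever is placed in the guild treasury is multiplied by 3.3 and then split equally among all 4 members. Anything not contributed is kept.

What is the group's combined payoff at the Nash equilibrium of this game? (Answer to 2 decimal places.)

236.00 gold

Each contributed unit returns 3.3/4 = 0.8250 to its contributor — below 1 — so contributing 0 is dominant for every player. At the Nash equilibrium everyone keeps their 59, and the group total is 4 × 59 = 236.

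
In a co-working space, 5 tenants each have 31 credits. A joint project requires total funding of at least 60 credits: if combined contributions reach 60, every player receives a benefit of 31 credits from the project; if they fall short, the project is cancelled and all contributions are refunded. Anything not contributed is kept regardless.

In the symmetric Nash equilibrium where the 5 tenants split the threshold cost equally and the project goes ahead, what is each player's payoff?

50 credits

Equal share of the threshold: 60/5 = 12.
At this profile no one gains by cutting their contribution: any cut drops the total below 60, the project is cancelled, contributions are refunded, and the deviator ends with 31, which is less than 31 − 12 + 31 = 50. Contributing more than 12 just wastes the excess. So contributing exactly 12 is a best response.
Each player's payoff: 31 − 12 + 31 = 50.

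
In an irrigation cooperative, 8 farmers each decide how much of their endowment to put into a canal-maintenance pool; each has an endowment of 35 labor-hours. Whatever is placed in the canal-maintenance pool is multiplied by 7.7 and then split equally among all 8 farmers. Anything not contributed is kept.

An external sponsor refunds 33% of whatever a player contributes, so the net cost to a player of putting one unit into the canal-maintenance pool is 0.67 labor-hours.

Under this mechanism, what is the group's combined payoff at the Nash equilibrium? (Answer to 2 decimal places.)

The effective private return per unit is now (7.7/8) / 0.67 = 1.4366 > 1, so every player's dominant strategy flips to full contribution.
At the Nash equilibrium everyone contributes 35. Group total payoff = 8 × (35 × 0.33 + 7.7 × 35) = 2248.40.

2248.40 labor-hours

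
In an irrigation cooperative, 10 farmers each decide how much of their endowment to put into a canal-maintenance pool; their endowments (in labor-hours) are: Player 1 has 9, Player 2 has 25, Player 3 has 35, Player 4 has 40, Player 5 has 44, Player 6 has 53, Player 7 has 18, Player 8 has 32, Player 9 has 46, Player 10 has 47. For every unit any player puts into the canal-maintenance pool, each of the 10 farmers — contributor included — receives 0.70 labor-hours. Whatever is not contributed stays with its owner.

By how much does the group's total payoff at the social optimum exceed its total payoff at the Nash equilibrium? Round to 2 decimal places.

The private return per contributed unit is 0.70 < 1 for everyone, so the Nash equilibrium is zero contribution and the group total is Σ E_j = 9 + 25 + 35 + 40 + 44 + 53 + 18 + 32 + 46 + 47 = 349.
Each contributed unit returns 7.000 to the group, so the social optimum is full contribution by everyone: group total = 7.000 × 349 = 2443.00.
Efficiency loss = (7.000 − 1) × 349 = 2094.00.

2094.00 labor-hours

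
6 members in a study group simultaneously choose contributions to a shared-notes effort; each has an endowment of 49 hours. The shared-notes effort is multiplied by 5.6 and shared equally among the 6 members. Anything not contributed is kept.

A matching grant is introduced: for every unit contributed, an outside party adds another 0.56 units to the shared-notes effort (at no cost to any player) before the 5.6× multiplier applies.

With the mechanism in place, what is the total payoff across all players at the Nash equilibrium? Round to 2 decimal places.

The effective private return per unit is now 5.6 × 1.56 / 6 = 1.4560 > 1, so every player's dominant strategy flips to full contribution.
At the Nash equilibrium everyone contributes 49. Group total payoff = 5.6 × 1.56 × 294 = 2568.38.

2568.38 hours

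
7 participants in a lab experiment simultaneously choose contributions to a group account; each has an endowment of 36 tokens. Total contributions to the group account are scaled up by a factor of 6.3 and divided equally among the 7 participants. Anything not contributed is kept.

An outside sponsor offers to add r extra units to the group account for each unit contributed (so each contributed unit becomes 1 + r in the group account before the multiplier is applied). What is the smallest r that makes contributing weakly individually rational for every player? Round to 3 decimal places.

0.111

With matching at rate r, one contributed unit becomes (1 + r) in the group account and returns 6.3 × (1 + r) / 7 to the contributor.
Setting this equal to 1: 1 + r = 7/6.3 = 1.1111.
So the minimum matching rate is r = 1.1111 − 1 = 0.111.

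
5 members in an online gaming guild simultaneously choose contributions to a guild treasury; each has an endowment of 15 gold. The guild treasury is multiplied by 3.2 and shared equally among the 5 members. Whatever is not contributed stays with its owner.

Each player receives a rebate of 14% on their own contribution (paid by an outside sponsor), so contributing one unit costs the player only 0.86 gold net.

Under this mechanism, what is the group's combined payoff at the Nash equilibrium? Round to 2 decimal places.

75.00 gold

With the mechanism, a contributed unit returns (3.2/5) / 0.86 = 0.7442 per unit of net cost — still below 1 — so contributing 0 remains dominant for every player.
Everyone keeps their endowment and the group total is 5 × 15 = 75.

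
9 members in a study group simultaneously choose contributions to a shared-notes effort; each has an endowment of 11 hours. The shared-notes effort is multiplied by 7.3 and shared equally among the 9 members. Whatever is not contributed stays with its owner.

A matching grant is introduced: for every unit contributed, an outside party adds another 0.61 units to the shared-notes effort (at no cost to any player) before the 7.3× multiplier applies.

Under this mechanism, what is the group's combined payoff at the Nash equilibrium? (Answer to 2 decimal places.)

1163.55 hours

Under the mechanism each unit contributed yields 7.3 × 1.61 / 9 = 1.3059 back to its contributor per unit of net cost, which exceeds 1, making full contribution the dominant choice for everyone.
At the Nash equilibrium everyone contributes 11. Group total payoff = 7.3 × 1.61 × 99 = 1163.55.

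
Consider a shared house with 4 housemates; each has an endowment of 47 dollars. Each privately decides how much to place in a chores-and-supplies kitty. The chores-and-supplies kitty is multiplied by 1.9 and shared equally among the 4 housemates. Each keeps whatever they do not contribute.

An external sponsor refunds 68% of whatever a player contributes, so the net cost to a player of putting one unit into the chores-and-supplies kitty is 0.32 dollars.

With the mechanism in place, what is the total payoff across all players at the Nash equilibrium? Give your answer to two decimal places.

485.04 dollars

The effective private return per unit is now (1.9/4) / 0.32 = 1.4844 > 1, so every player's dominant strategy flips to full contribution.
So the Nash equilibrium is full contribution by all 4; the group earns 4 × (47 × 0.68 + 1.9 × 47) = 485.04.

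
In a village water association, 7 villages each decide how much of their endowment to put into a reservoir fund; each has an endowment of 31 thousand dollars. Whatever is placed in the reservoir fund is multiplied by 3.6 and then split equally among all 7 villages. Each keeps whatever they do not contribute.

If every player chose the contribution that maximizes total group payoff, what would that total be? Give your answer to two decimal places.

Each contributed unit returns 3.600 to the group as a whole (0.5143 to each of 7 players), which exceeds 1, so the social optimum is full contribution: group total = 3.600 × 217 = 781.20.

781.20 thousand dollars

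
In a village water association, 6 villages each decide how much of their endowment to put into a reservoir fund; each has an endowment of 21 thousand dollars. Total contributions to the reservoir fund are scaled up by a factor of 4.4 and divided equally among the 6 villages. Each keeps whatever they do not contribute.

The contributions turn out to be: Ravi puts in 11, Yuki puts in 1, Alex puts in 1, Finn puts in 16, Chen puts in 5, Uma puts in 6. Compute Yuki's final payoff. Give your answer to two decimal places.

49.33 thousand dollars

Total contributed: 11 + 1 + 1 + 16 + 5 + 6 = 40.
Each receives 4.4 × 40 / 6 = 29.33 from the reservoir fund.
Yuki keeps 21 − 1 = 20, so Yuki's payoff is 20 + 29.33 = 49.33.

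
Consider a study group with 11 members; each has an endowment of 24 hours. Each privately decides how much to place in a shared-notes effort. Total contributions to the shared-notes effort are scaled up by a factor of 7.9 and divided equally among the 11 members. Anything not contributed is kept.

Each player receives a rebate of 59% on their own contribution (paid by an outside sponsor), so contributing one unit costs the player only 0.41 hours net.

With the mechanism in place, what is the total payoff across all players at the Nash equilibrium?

The effective private return per unit is now (7.9/11) / 0.41 = 1.7517 > 1, so every player's dominant strategy flips to full contribution.
At the Nash equilibrium everyone contributes 24. Group total payoff = 11 × (24 × 0.59 + 7.9 × 24) = 2241.36.

2241.36 hours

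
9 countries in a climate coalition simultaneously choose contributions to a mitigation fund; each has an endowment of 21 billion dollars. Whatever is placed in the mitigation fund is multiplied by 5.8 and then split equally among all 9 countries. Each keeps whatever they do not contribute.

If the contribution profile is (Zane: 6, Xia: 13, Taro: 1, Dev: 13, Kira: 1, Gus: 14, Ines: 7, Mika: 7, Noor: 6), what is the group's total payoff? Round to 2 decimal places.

515.40 billion dollars

Total contributed: 6 + 13 + 1 + 13 + 1 + 14 + 7 + 7 + 6 = 68; total kept: 9 × 21 − 68 = 121.
The mitigation fund pays out 5.8 × 68 = 394.40 in aggregate.
Group total = 121 + 394.40 = 515.40.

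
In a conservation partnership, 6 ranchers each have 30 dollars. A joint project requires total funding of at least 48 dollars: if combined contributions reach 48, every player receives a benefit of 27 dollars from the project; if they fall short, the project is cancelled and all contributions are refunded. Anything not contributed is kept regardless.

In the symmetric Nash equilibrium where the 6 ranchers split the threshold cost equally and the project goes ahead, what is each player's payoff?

49 dollars

Equal share of the threshold: 48/6 = 8.
At this profile no one gains by cutting their contribution: any cut drops the total below 48, the project is cancelled, contributions are refunded, and the deviator ends with 30, which is less than 30 − 8 + 27 = 49. Contributing more than 8 just wastes the excess. So contributing exactly 8 is a best response.
Each player's payoff: 30 − 8 + 27 = 49.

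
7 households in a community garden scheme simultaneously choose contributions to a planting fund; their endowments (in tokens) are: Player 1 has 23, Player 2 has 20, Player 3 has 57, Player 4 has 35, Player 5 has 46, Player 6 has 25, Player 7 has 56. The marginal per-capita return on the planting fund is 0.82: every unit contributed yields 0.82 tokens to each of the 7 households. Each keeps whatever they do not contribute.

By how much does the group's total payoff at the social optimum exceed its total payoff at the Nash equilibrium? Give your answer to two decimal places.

1241.88 tokens

The private return per contributed unit is 0.82 < 1 for everyone, so the Nash equilibrium is zero contribution and the group total is Σ E_j = 23 + 20 + 57 + 35 + 46 + 25 + 56 = 262.
Each contributed unit returns 5.740 to the group, so the social optimum is full contribution by everyone: group total = 5.740 × 262 = 1503.88.
Efficiency loss = (5.740 − 1) × 262 = 1241.88.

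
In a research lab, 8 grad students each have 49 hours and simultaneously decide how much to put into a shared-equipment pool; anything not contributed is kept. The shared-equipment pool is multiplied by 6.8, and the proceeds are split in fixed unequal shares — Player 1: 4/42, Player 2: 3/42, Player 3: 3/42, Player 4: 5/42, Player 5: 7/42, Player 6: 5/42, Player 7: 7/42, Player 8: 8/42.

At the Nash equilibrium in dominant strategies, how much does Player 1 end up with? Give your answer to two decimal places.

144.20 hours

Player j's private return per contributed unit is 6.8 × (j's share). Contributing is weakly dominant for j when that share is at least 1/6.8 = 0.1471, and contributing 0 is dominant otherwise.
Player 5, Player 7 and Player 8 clear that bar, contributing 49 each; the remaining 5 contribute 0. Total contributed: 147.
Player 1 keeps 49 and receives 6.8 × 147 × 4/42 = 95.20 from the shared-equipment pool, for a payoff of 144.20.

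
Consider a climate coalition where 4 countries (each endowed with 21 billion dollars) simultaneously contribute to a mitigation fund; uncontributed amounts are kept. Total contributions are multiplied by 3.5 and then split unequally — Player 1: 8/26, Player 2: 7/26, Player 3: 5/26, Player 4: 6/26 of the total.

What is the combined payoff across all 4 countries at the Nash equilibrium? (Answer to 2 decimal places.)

Each unit j contributes comes back to j as 3.5 × (j's share), so j prefers to contribute only if that share exceeds 1/3.5 = 0.2857; otherwise keeping the unit dominates.
Player 1 alone (share 8/26) is above the threshold, contributing 21; the remaining 3 contribute 0. Total contributed: 21.
The mitigation fund pays out 3.5 × 21 = 73.50 in total (split across the unequal shares, but the aggregate is all that matters for the group sum).
The 3 free-riders keep 21 each, adding 63. Group total = 63 + 73.50 = 136.50.

136.50 billion dollars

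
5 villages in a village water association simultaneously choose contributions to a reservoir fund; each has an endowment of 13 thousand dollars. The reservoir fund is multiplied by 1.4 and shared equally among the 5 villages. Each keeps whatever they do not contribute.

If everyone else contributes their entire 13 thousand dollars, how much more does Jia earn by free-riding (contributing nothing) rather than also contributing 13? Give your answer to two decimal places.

Switching from a contribution of 13 to 0 lets Jia keep an extra 13 thousand dollars, but lowers the reservoir fund by 13, which costs Jia their own share of that drop: 1.4/5 × 13 = 3.64.
Net gain = 13 − 3.64 = 9.36. The private return per contributed unit (0.2800) is below 1, so free-riding is indeed the best response regardless of what the others do.

9.36 thousand dollars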